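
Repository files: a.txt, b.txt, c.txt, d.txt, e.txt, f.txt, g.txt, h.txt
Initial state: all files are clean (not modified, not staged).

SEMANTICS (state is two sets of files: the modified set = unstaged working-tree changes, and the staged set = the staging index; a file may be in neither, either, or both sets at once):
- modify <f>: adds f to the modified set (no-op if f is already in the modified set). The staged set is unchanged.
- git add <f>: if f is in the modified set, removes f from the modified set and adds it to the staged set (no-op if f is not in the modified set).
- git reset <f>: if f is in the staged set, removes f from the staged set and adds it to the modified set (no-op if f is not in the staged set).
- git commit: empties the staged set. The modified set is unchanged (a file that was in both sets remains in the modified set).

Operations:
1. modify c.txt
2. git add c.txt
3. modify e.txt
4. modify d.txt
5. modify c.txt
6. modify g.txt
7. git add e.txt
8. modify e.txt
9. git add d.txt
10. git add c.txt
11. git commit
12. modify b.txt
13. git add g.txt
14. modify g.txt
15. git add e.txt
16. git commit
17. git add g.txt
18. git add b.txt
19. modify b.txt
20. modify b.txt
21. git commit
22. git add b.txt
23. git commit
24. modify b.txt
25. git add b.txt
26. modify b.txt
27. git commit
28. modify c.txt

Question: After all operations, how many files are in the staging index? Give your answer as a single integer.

After op 1 (modify c.txt): modified={c.txt} staged={none}
After op 2 (git add c.txt): modified={none} staged={c.txt}
After op 3 (modify e.txt): modified={e.txt} staged={c.txt}
After op 4 (modify d.txt): modified={d.txt, e.txt} staged={c.txt}
After op 5 (modify c.txt): modified={c.txt, d.txt, e.txt} staged={c.txt}
After op 6 (modify g.txt): modified={c.txt, d.txt, e.txt, g.txt} staged={c.txt}
After op 7 (git add e.txt): modified={c.txt, d.txt, g.txt} staged={c.txt, e.txt}
After op 8 (modify e.txt): modified={c.txt, d.txt, e.txt, g.txt} staged={c.txt, e.txt}
After op 9 (git add d.txt): modified={c.txt, e.txt, g.txt} staged={c.txt, d.txt, e.txt}
After op 10 (git add c.txt): modified={e.txt, g.txt} staged={c.txt, d.txt, e.txt}
After op 11 (git commit): modified={e.txt, g.txt} staged={none}
After op 12 (modify b.txt): modified={b.txt, e.txt, g.txt} staged={none}
After op 13 (git add g.txt): modified={b.txt, e.txt} staged={g.txt}
After op 14 (modify g.txt): modified={b.txt, e.txt, g.txt} staged={g.txt}
After op 15 (git add e.txt): modified={b.txt, g.txt} staged={e.txt, g.txt}
After op 16 (git commit): modified={b.txt, g.txt} staged={none}
After op 17 (git add g.txt): modified={b.txt} staged={g.txt}
After op 18 (git add b.txt): modified={none} staged={b.txt, g.txt}
After op 19 (modify b.txt): modified={b.txt} staged={b.txt, g.txt}
After op 20 (modify b.txt): modified={b.txt} staged={b.txt, g.txt}
After op 21 (git commit): modified={b.txt} staged={none}
After op 22 (git add b.txt): modified={none} staged={b.txt}
After op 23 (git commit): modified={none} staged={none}
After op 24 (modify b.txt): modified={b.txt} staged={none}
After op 25 (git add b.txt): modified={none} staged={b.txt}
After op 26 (modify b.txt): modified={b.txt} staged={b.txt}
After op 27 (git commit): modified={b.txt} staged={none}
After op 28 (modify c.txt): modified={b.txt, c.txt} staged={none}
Final staged set: {none} -> count=0

Answer: 0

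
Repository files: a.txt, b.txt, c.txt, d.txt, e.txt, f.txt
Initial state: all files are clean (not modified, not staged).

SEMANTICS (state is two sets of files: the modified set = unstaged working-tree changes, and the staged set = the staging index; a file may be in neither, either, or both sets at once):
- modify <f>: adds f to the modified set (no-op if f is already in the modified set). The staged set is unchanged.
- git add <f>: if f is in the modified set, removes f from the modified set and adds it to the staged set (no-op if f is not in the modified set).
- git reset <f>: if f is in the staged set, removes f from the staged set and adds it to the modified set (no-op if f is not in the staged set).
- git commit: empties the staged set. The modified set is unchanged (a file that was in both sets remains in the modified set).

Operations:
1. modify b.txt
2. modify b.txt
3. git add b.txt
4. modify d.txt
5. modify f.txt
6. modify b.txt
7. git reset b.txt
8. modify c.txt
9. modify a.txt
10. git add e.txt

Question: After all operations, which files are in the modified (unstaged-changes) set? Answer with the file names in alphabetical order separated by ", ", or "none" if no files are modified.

After op 1 (modify b.txt): modified={b.txt} staged={none}
After op 2 (modify b.txt): modified={b.txt} staged={none}
After op 3 (git add b.txt): modified={none} staged={b.txt}
After op 4 (modify d.txt): modified={d.txt} staged={b.txt}
After op 5 (modify f.txt): modified={d.txt, f.txt} staged={b.txt}
After op 6 (modify b.txt): modified={b.txt, d.txt, f.txt} staged={b.txt}
After op 7 (git reset b.txt): modified={b.txt, d.txt, f.txt} staged={none}
After op 8 (modify c.txt): modified={b.txt, c.txt, d.txt, f.txt} staged={none}
After op 9 (modify a.txt): modified={a.txt, b.txt, c.txt, d.txt, f.txt} staged={none}
After op 10 (git add e.txt): modified={a.txt, b.txt, c.txt, d.txt, f.txt} staged={none}

Answer: a.txt, b.txt, c.txt, d.txt, f.txt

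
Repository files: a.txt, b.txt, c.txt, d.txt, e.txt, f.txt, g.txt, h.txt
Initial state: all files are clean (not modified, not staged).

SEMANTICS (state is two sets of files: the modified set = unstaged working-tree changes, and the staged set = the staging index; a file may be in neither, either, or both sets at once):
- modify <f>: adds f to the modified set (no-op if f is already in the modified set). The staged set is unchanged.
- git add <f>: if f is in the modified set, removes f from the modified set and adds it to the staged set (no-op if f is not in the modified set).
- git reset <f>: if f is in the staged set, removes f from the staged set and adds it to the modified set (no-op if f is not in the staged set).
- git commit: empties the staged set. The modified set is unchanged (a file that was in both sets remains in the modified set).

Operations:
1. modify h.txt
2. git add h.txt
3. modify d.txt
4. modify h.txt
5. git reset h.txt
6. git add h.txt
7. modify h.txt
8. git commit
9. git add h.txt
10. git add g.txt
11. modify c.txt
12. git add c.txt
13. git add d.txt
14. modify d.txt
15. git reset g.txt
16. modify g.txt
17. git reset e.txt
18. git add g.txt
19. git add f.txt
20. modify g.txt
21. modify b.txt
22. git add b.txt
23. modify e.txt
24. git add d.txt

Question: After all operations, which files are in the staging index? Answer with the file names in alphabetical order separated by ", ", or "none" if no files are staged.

Answer: b.txt, c.txt, d.txt, g.txt, h.txt

Derivation:
After op 1 (modify h.txt): modified={h.txt} staged={none}
After op 2 (git add h.txt): modified={none} staged={h.txt}
After op 3 (modify d.txt): modified={d.txt} staged={h.txt}
After op 4 (modify h.txt): modified={d.txt, h.txt} staged={h.txt}
After op 5 (git reset h.txt): modified={d.txt, h.txt} staged={none}
After op 6 (git add h.txt): modified={d.txt} staged={h.txt}
After op 7 (modify h.txt): modified={d.txt, h.txt} staged={h.txt}
After op 8 (git commit): modified={d.txt, h.txt} staged={none}
After op 9 (git add h.txt): modified={d.txt} staged={h.txt}
After op 10 (git add g.txt): modified={d.txt} staged={h.txt}
After op 11 (modify c.txt): modified={c.txt, d.txt} staged={h.txt}
After op 12 (git add c.txt): modified={d.txt} staged={c.txt, h.txt}
After op 13 (git add d.txt): modified={none} staged={c.txt, d.txt, h.txt}
After op 14 (modify d.txt): modified={d.txt} staged={c.txt, d.txt, h.txt}
After op 15 (git reset g.txt): modified={d.txt} staged={c.txt, d.txt, h.txt}
After op 16 (modify g.txt): modified={d.txt, g.txt} staged={c.txt, d.txt, h.txt}
After op 17 (git reset e.txt): modified={d.txt, g.txt} staged={c.txt, d.txt, h.txt}
After op 18 (git add g.txt): modified={d.txt} staged={c.txt, d.txt, g.txt, h.txt}
After op 19 (git add f.txt): modified={d.txt} staged={c.txt, d.txt, g.txt, h.txt}
After op 20 (modify g.txt): modified={d.txt, g.txt} staged={c.txt, d.txt, g.txt, h.txt}
After op 21 (modify b.txt): modified={b.txt, d.txt, g.txt} staged={c.txt, d.txt, g.txt, h.txt}
After op 22 (git add b.txt): modified={d.txt, g.txt} staged={b.txt, c.txt, d.txt, g.txt, h.txt}
After op 23 (modify e.txt): modified={d.txt, e.txt, g.txt} staged={b.txt, c.txt, d.txt, g.txt, h.txt}
After op 24 (git add d.txt): modified={e.txt, g.txt} staged={b.txt, c.txt, d.txt, g.txt, h.txt}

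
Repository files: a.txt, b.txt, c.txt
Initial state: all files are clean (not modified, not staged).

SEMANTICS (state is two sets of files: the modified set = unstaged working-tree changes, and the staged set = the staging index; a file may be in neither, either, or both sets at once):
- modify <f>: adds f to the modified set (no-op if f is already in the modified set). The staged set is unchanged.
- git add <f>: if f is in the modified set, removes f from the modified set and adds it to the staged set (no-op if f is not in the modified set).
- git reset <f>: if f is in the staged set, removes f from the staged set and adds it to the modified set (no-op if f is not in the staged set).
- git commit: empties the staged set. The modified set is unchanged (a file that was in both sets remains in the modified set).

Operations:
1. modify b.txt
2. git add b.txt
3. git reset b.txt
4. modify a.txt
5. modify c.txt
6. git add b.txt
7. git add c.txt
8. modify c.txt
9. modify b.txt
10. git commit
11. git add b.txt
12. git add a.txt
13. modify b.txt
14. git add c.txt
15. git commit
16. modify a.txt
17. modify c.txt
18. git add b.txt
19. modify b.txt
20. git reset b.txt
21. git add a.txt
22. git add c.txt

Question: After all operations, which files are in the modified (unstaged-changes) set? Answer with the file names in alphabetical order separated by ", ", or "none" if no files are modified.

Answer: b.txt

Derivation:
After op 1 (modify b.txt): modified={b.txt} staged={none}
After op 2 (git add b.txt): modified={none} staged={b.txt}
After op 3 (git reset b.txt): modified={b.txt} staged={none}
After op 4 (modify a.txt): modified={a.txt, b.txt} staged={none}
After op 5 (modify c.txt): modified={a.txt, b.txt, c.txt} staged={none}
After op 6 (git add b.txt): modified={a.txt, c.txt} staged={b.txt}
After op 7 (git add c.txt): modified={a.txt} staged={b.txt, c.txt}
After op 8 (modify c.txt): modified={a.txt, c.txt} staged={b.txt, c.txt}
After op 9 (modify b.txt): modified={a.txt, b.txt, c.txt} staged={b.txt, c.txt}
After op 10 (git commit): modified={a.txt, b.txt, c.txt} staged={none}
After op 11 (git add b.txt): modified={a.txt, c.txt} staged={b.txt}
After op 12 (git add a.txt): modified={c.txt} staged={a.txt, b.txt}
After op 13 (modify b.txt): modified={b.txt, c.txt} staged={a.txt, b.txt}
After op 14 (git add c.txt): modified={b.txt} staged={a.txt, b.txt, c.txt}
After op 15 (git commit): modified={b.txt} staged={none}
After op 16 (modify a.txt): modified={a.txt, b.txt} staged={none}
After op 17 (modify c.txt): modified={a.txt, b.txt, c.txt} staged={none}
After op 18 (git add b.txt): modified={a.txt, c.txt} staged={b.txt}
After op 19 (modify b.txt): modified={a.txt, b.txt, c.txt} staged={b.txt}
After op 20 (git reset b.txt): modified={a.txt, b.txt, c.txt} staged={none}
After op 21 (git add a.txt): modified={b.txt, c.txt} staged={a.txt}
After op 22 (git add c.txt): modified={b.txt} staged={a.txt, c.txt}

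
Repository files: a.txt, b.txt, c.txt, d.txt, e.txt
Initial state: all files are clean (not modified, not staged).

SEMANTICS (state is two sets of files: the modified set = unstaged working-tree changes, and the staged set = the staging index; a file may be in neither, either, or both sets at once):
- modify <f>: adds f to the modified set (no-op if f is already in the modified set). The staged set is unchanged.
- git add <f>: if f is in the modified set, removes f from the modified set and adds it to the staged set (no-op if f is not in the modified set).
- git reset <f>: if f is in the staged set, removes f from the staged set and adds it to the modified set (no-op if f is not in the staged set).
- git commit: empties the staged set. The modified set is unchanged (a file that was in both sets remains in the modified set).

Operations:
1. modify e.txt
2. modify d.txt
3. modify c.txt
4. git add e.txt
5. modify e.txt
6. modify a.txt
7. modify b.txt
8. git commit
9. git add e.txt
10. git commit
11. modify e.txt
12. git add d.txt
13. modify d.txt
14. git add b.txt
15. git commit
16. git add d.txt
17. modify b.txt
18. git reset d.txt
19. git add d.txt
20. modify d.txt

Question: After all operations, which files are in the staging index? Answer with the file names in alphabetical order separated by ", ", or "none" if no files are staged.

After op 1 (modify e.txt): modified={e.txt} staged={none}
After op 2 (modify d.txt): modified={d.txt, e.txt} staged={none}
After op 3 (modify c.txt): modified={c.txt, d.txt, e.txt} staged={none}
After op 4 (git add e.txt): modified={c.txt, d.txt} staged={e.txt}
After op 5 (modify e.txt): modified={c.txt, d.txt, e.txt} staged={e.txt}
After op 6 (modify a.txt): modified={a.txt, c.txt, d.txt, e.txt} staged={e.txt}
After op 7 (modify b.txt): modified={a.txt, b.txt, c.txt, d.txt, e.txt} staged={e.txt}
After op 8 (git commit): modified={a.txt, b.txt, c.txt, d.txt, e.txt} staged={none}
After op 9 (git add e.txt): modified={a.txt, b.txt, c.txt, d.txt} staged={e.txt}
After op 10 (git commit): modified={a.txt, b.txt, c.txt, d.txt} staged={none}
After op 11 (modify e.txt): modified={a.txt, b.txt, c.txt, d.txt, e.txt} staged={none}
After op 12 (git add d.txt): modified={a.txt, b.txt, c.txt, e.txt} staged={d.txt}
After op 13 (modify d.txt): modified={a.txt, b.txt, c.txt, d.txt, e.txt} staged={d.txt}
After op 14 (git add b.txt): modified={a.txt, c.txt, d.txt, e.txt} staged={b.txt, d.txt}
After op 15 (git commit): modified={a.txt, c.txt, d.txt, e.txt} staged={none}
After op 16 (git add d.txt): modified={a.txt, c.txt, e.txt} staged={d.txt}
After op 17 (modify b.txt): modified={a.txt, b.txt, c.txt, e.txt} staged={d.txt}
After op 18 (git reset d.txt): modified={a.txt, b.txt, c.txt, d.txt, e.txt} staged={none}
After op 19 (git add d.txt): modified={a.txt, b.txt, c.txt, e.txt} staged={d.txt}
After op 20 (modify d.txt): modified={a.txt, b.txt, c.txt, d.txt, e.txt} staged={d.txt}

Answer: d.txt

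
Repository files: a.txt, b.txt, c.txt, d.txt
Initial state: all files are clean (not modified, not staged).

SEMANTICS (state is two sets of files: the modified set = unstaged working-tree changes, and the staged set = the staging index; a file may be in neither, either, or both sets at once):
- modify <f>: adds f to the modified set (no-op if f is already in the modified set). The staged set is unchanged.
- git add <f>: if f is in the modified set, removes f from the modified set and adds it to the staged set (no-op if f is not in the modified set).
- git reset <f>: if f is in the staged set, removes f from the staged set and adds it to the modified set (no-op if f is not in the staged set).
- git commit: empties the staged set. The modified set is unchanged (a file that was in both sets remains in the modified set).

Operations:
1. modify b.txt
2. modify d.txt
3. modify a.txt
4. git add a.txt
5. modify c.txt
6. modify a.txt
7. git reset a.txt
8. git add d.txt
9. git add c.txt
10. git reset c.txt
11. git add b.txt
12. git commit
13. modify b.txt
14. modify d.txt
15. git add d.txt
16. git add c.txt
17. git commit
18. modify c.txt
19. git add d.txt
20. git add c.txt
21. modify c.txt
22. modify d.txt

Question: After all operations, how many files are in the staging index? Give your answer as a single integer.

After op 1 (modify b.txt): modified={b.txt} staged={none}
After op 2 (modify d.txt): modified={b.txt, d.txt} staged={none}
After op 3 (modify a.txt): modified={a.txt, b.txt, d.txt} staged={none}
After op 4 (git add a.txt): modified={b.txt, d.txt} staged={a.txt}
After op 5 (modify c.txt): modified={b.txt, c.txt, d.txt} staged={a.txt}
After op 6 (modify a.txt): modified={a.txt, b.txt, c.txt, d.txt} staged={a.txt}
After op 7 (git reset a.txt): modified={a.txt, b.txt, c.txt, d.txt} staged={none}
After op 8 (git add d.txt): modified={a.txt, b.txt, c.txt} staged={d.txt}
After op 9 (git add c.txt): modified={a.txt, b.txt} staged={c.txt, d.txt}
After op 10 (git reset c.txt): modified={a.txt, b.txt, c.txt} staged={d.txt}
After op 11 (git add b.txt): modified={a.txt, c.txt} staged={b.txt, d.txt}
After op 12 (git commit): modified={a.txt, c.txt} staged={none}
After op 13 (modify b.txt): modified={a.txt, b.txt, c.txt} staged={none}
After op 14 (modify d.txt): modified={a.txt, b.txt, c.txt, d.txt} staged={none}
After op 15 (git add d.txt): modified={a.txt, b.txt, c.txt} staged={d.txt}
After op 16 (git add c.txt): modified={a.txt, b.txt} staged={c.txt, d.txt}
After op 17 (git commit): modified={a.txt, b.txt} staged={none}
After op 18 (modify c.txt): modified={a.txt, b.txt, c.txt} staged={none}
After op 19 (git add d.txt): modified={a.txt, b.txt, c.txt} staged={none}
After op 20 (git add c.txt): modified={a.txt, b.txt} staged={c.txt}
After op 21 (modify c.txt): modified={a.txt, b.txt, c.txt} staged={c.txt}
After op 22 (modify d.txt): modified={a.txt, b.txt, c.txt, d.txt} staged={c.txt}
Final staged set: {c.txt} -> count=1

Answer: 1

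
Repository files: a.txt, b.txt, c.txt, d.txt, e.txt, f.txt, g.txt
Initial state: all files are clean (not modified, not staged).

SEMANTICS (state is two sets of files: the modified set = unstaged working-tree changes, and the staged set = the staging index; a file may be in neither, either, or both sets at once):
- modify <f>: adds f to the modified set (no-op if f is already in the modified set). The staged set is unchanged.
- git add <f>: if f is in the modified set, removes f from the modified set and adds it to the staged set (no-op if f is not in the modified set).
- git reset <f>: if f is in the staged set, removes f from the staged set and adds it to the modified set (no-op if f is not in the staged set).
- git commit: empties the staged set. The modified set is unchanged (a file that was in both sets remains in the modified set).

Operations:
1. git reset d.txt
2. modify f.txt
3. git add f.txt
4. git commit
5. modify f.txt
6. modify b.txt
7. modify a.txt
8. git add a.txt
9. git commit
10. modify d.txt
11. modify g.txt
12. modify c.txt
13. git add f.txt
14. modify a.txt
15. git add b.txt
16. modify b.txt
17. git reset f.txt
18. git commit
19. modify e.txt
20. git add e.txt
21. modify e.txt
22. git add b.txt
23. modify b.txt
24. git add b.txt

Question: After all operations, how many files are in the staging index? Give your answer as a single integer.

Answer: 2

Derivation:
After op 1 (git reset d.txt): modified={none} staged={none}
After op 2 (modify f.txt): modified={f.txt} staged={none}
After op 3 (git add f.txt): modified={none} staged={f.txt}
After op 4 (git commit): modified={none} staged={none}
After op 5 (modify f.txt): modified={f.txt} staged={none}
After op 6 (modify b.txt): modified={b.txt, f.txt} staged={none}
After op 7 (modify a.txt): modified={a.txt, b.txt, f.txt} staged={none}
After op 8 (git add a.txt): modified={b.txt, f.txt} staged={a.txt}
After op 9 (git commit): modified={b.txt, f.txt} staged={none}
After op 10 (modify d.txt): modified={b.txt, d.txt, f.txt} staged={none}
After op 11 (modify g.txt): modified={b.txt, d.txt, f.txt, g.txt} staged={none}
After op 12 (modify c.txt): modified={b.txt, c.txt, d.txt, f.txt, g.txt} staged={none}
After op 13 (git add f.txt): modified={b.txt, c.txt, d.txt, g.txt} staged={f.txt}
After op 14 (modify a.txt): modified={a.txt, b.txt, c.txt, d.txt, g.txt} staged={f.txt}
After op 15 (git add b.txt): modified={a.txt, c.txt, d.txt, g.txt} staged={b.txt, f.txt}
After op 16 (modify b.txt): modified={a.txt, b.txt, c.txt, d.txt, g.txt} staged={b.txt, f.txt}
After op 17 (git reset f.txt): modified={a.txt, b.txt, c.txt, d.txt, f.txt, g.txt} staged={b.txt}
After op 18 (git commit): modified={a.txt, b.txt, c.txt, d.txt, f.txt, g.txt} staged={none}
After op 19 (modify e.txt): modified={a.txt, b.txt, c.txt, d.txt, e.txt, f.txt, g.txt} staged={none}
After op 20 (git add e.txt): modified={a.txt, b.txt, c.txt, d.txt, f.txt, g.txt} staged={e.txt}
After op 21 (modify e.txt): modified={a.txt, b.txt, c.txt, d.txt, e.txt, f.txt, g.txt} staged={e.txt}
After op 22 (git add b.txt): modified={a.txt, c.txt, d.txt, e.txt, f.txt, g.txt} staged={b.txt, e.txt}
After op 23 (modify b.txt): modified={a.txt, b.txt, c.txt, d.txt, e.txt, f.txt, g.txt} staged={b.txt, e.txt}
After op 24 (git add b.txt): modified={a.txt, c.txt, d.txt, e.txt, f.txt, g.txt} staged={b.txt, e.txt}
Final staged set: {b.txt, e.txt} -> count=2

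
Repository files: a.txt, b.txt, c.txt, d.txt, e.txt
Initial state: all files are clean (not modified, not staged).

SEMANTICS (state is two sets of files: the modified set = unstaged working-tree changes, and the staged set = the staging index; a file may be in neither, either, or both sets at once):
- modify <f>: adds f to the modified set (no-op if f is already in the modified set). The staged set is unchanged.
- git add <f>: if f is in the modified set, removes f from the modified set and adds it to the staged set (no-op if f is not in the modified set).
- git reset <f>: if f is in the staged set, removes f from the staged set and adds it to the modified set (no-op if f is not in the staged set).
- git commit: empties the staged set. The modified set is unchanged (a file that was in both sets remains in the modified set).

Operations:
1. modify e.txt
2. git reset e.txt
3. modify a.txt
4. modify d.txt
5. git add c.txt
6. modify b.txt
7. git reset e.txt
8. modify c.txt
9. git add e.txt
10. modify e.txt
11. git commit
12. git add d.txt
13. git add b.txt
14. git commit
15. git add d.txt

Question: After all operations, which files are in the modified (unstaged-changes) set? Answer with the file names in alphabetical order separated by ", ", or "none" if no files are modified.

After op 1 (modify e.txt): modified={e.txt} staged={none}
After op 2 (git reset e.txt): modified={e.txt} staged={none}
After op 3 (modify a.txt): modified={a.txt, e.txt} staged={none}
After op 4 (modify d.txt): modified={a.txt, d.txt, e.txt} staged={none}
After op 5 (git add c.txt): modified={a.txt, d.txt, e.txt} staged={none}
After op 6 (modify b.txt): modified={a.txt, b.txt, d.txt, e.txt} staged={none}
After op 7 (git reset e.txt): modified={a.txt, b.txt, d.txt, e.txt} staged={none}
After op 8 (modify c.txt): modified={a.txt, b.txt, c.txt, d.txt, e.txt} staged={none}
After op 9 (git add e.txt): modified={a.txt, b.txt, c.txt, d.txt} staged={e.txt}
After op 10 (modify e.txt): modified={a.txt, b.txt, c.txt, d.txt, e.txt} staged={e.txt}
After op 11 (git commit): modified={a.txt, b.txt, c.txt, d.txt, e.txt} staged={none}
After op 12 (git add d.txt): modified={a.txt, b.txt, c.txt, e.txt} staged={d.txt}
After op 13 (git add b.txt): modified={a.txt, c.txt, e.txt} staged={b.txt, d.txt}
After op 14 (git commit): modified={a.txt, c.txt, e.txt} staged={none}
After op 15 (git add d.txt): modified={a.txt, c.txt, e.txt} staged={none}

Answer: a.txt, c.txt, e.txt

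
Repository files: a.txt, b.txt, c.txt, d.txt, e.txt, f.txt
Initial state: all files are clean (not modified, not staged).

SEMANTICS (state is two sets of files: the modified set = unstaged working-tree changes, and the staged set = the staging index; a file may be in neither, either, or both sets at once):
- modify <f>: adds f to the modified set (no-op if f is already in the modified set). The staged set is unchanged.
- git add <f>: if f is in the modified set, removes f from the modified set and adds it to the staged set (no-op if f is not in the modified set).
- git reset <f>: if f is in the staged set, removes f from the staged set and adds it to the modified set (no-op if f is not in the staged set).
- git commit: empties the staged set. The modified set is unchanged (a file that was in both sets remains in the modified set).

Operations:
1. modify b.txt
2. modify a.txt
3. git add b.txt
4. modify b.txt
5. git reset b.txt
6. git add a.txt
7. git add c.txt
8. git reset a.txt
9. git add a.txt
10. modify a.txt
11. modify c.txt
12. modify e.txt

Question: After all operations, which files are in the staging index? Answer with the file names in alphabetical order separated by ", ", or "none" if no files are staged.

After op 1 (modify b.txt): modified={b.txt} staged={none}
After op 2 (modify a.txt): modified={a.txt, b.txt} staged={none}
After op 3 (git add b.txt): modified={a.txt} staged={b.txt}
After op 4 (modify b.txt): modified={a.txt, b.txt} staged={b.txt}
After op 5 (git reset b.txt): modified={a.txt, b.txt} staged={none}
After op 6 (git add a.txt): modified={b.txt} staged={a.txt}
After op 7 (git add c.txt): modified={b.txt} staged={a.txt}
After op 8 (git reset a.txt): modified={a.txt, b.txt} staged={none}
After op 9 (git add a.txt): modified={b.txt} staged={a.txt}
After op 10 (modify a.txt): modified={a.txt, b.txt} staged={a.txt}
After op 11 (modify c.txt): modified={a.txt, b.txt, c.txt} staged={a.txt}
After op 12 (modify e.txt): modified={a.txt, b.txt, c.txt, e.txt} staged={a.txt}

Answer: a.txt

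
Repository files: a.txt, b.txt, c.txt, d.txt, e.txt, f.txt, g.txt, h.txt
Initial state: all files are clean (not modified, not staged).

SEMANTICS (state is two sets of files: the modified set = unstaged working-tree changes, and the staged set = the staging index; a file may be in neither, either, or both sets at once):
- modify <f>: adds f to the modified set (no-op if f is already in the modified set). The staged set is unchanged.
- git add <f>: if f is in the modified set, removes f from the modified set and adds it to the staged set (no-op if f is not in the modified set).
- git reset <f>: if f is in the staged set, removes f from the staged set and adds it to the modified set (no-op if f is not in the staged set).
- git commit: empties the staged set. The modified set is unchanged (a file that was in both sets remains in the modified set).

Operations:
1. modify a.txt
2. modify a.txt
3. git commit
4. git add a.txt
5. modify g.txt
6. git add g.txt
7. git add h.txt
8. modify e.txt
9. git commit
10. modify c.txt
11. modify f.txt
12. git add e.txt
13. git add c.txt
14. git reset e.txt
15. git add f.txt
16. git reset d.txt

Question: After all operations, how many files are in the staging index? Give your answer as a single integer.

After op 1 (modify a.txt): modified={a.txt} staged={none}
After op 2 (modify a.txt): modified={a.txt} staged={none}
After op 3 (git commit): modified={a.txt} staged={none}
After op 4 (git add a.txt): modified={none} staged={a.txt}
After op 5 (modify g.txt): modified={g.txt} staged={a.txt}
After op 6 (git add g.txt): modified={none} staged={a.txt, g.txt}
After op 7 (git add h.txt): modified={none} staged={a.txt, g.txt}
After op 8 (modify e.txt): modified={e.txt} staged={a.txt, g.txt}
After op 9 (git commit): modified={e.txt} staged={none}
After op 10 (modify c.txt): modified={c.txt, e.txt} staged={none}
After op 11 (modify f.txt): modified={c.txt, e.txt, f.txt} staged={none}
After op 12 (git add e.txt): modified={c.txt, f.txt} staged={e.txt}
After op 13 (git add c.txt): modified={f.txt} staged={c.txt, e.txt}
After op 14 (git reset e.txt): modified={e.txt, f.txt} staged={c.txt}
After op 15 (git add f.txt): modified={e.txt} staged={c.txt, f.txt}
After op 16 (git reset d.txt): modified={e.txt} staged={c.txt, f.txt}
Final staged set: {c.txt, f.txt} -> count=2

Answer: 2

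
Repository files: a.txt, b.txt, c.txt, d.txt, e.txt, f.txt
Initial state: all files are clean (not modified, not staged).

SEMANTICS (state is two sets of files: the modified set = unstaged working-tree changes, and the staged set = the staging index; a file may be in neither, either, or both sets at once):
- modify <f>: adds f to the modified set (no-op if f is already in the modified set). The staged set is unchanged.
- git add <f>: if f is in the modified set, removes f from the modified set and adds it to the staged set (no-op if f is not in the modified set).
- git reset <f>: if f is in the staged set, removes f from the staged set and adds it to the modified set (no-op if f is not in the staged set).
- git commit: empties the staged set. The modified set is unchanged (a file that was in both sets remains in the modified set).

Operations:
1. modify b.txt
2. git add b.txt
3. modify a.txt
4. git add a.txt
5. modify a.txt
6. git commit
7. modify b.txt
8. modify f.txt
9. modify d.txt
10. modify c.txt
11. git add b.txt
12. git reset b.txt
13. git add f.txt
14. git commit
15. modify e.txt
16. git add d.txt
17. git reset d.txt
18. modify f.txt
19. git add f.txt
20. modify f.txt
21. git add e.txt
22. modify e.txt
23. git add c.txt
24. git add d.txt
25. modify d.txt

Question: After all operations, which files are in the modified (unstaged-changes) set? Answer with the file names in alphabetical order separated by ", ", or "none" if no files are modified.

After op 1 (modify b.txt): modified={b.txt} staged={none}
After op 2 (git add b.txt): modified={none} staged={b.txt}
After op 3 (modify a.txt): modified={a.txt} staged={b.txt}
After op 4 (git add a.txt): modified={none} staged={a.txt, b.txt}
After op 5 (modify a.txt): modified={a.txt} staged={a.txt, b.txt}
After op 6 (git commit): modified={a.txt} staged={none}
After op 7 (modify b.txt): modified={a.txt, b.txt} staged={none}
After op 8 (modify f.txt): modified={a.txt, b.txt, f.txt} staged={none}
After op 9 (modify d.txt): modified={a.txt, b.txt, d.txt, f.txt} staged={none}
After op 10 (modify c.txt): modified={a.txt, b.txt, c.txt, d.txt, f.txt} staged={none}
After op 11 (git add b.txt): modified={a.txt, c.txt, d.txt, f.txt} staged={b.txt}
After op 12 (git reset b.txt): modified={a.txt, b.txt, c.txt, d.txt, f.txt} staged={none}
After op 13 (git add f.txt): modified={a.txt, b.txt, c.txt, d.txt} staged={f.txt}
After op 14 (git commit): modified={a.txt, b.txt, c.txt, d.txt} staged={none}
After op 15 (modify e.txt): modified={a.txt, b.txt, c.txt, d.txt, e.txt} staged={none}
After op 16 (git add d.txt): modified={a.txt, b.txt, c.txt, e.txt} staged={d.txt}
After op 17 (git reset d.txt): modified={a.txt, b.txt, c.txt, d.txt, e.txt} staged={none}
After op 18 (modify f.txt): modified={a.txt, b.txt, c.txt, d.txt, e.txt, f.txt} staged={none}
After op 19 (git add f.txt): modified={a.txt, b.txt, c.txt, d.txt, e.txt} staged={f.txt}
After op 20 (modify f.txt): modified={a.txt, b.txt, c.txt, d.txt, e.txt, f.txt} staged={f.txt}
After op 21 (git add e.txt): modified={a.txt, b.txt, c.txt, d.txt, f.txt} staged={e.txt, f.txt}
After op 22 (modify e.txt): modified={a.txt, b.txt, c.txt, d.txt, e.txt, f.txt} staged={e.txt, f.txt}
After op 23 (git add c.txt): modified={a.txt, b.txt, d.txt, e.txt, f.txt} staged={c.txt, e.txt, f.txt}
After op 24 (git add d.txt): modified={a.txt, b.txt, e.txt, f.txt} staged={c.txt, d.txt, e.txt, f.txt}
After op 25 (modify d.txt): modified={a.txt, b.txt, d.txt, e.txt, f.txt} staged={c.txt, d.txt, e.txt, f.txt}

Answer: a.txt, b.txt, d.txt, e.txt, f.txt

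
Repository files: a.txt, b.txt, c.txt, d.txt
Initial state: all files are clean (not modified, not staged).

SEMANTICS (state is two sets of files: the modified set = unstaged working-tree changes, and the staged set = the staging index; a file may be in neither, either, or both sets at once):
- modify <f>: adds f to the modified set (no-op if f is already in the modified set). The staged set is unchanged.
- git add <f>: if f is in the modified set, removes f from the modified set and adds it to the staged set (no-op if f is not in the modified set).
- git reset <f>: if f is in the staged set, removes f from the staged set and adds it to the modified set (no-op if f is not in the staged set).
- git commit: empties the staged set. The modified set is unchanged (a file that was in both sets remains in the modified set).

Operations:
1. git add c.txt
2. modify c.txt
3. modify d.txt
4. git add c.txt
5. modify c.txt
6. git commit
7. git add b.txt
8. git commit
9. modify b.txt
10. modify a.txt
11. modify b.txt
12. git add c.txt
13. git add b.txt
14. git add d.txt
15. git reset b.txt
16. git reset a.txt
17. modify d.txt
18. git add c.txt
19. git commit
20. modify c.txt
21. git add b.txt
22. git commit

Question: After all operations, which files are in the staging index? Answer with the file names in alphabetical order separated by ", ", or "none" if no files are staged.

Answer: none

Derivation:
After op 1 (git add c.txt): modified={none} staged={none}
After op 2 (modify c.txt): modified={c.txt} staged={none}
After op 3 (modify d.txt): modified={c.txt, d.txt} staged={none}
After op 4 (git add c.txt): modified={d.txt} staged={c.txt}
After op 5 (modify c.txt): modified={c.txt, d.txt} staged={c.txt}
After op 6 (git commit): modified={c.txt, d.txt} staged={none}
After op 7 (git add b.txt): modified={c.txt, d.txt} staged={none}
After op 8 (git commit): modified={c.txt, d.txt} staged={none}
After op 9 (modify b.txt): modified={b.txt, c.txt, d.txt} staged={none}
After op 10 (modify a.txt): modified={a.txt, b.txt, c.txt, d.txt} staged={none}
After op 11 (modify b.txt): modified={a.txt, b.txt, c.txt, d.txt} staged={none}
After op 12 (git add c.txt): modified={a.txt, b.txt, d.txt} staged={c.txt}
After op 13 (git add b.txt): modified={a.txt, d.txt} staged={b.txt, c.txt}
After op 14 (git add d.txt): modified={a.txt} staged={b.txt, c.txt, d.txt}
After op 15 (git reset b.txt): modified={a.txt, b.txt} staged={c.txt, d.txt}
After op 16 (git reset a.txt): modified={a.txt, b.txt} staged={c.txt, d.txt}
After op 17 (modify d.txt): modified={a.txt, b.txt, d.txt} staged={c.txt, d.txt}
After op 18 (git add c.txt): modified={a.txt, b.txt, d.txt} staged={c.txt, d.txt}
After op 19 (git commit): modified={a.txt, b.txt, d.txt} staged={none}
After op 20 (modify c.txt): modified={a.txt, b.txt, c.txt, d.txt} staged={none}
After op 21 (git add b.txt): modified={a.txt, c.txt, d.txt} staged={b.txt}
After op 22 (git commit): modified={a.txt, c.txt, d.txt} staged={none}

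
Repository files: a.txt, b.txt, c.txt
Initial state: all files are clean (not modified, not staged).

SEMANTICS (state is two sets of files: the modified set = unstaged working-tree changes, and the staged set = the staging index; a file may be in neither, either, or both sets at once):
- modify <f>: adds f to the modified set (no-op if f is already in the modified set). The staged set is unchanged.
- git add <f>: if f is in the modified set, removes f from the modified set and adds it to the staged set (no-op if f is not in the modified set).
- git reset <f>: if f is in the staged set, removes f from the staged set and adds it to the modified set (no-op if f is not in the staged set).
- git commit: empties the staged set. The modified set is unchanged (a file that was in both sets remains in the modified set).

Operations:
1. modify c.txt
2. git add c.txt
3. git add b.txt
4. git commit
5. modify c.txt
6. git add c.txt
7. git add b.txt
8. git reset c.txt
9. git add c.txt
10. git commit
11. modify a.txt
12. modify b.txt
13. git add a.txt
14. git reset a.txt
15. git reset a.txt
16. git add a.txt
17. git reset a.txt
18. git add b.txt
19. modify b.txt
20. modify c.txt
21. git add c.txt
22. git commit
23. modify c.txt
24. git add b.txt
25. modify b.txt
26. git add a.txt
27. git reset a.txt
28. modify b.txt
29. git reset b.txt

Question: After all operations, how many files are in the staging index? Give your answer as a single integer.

Answer: 0

Derivation:
After op 1 (modify c.txt): modified={c.txt} staged={none}
After op 2 (git add c.txt): modified={none} staged={c.txt}
After op 3 (git add b.txt): modified={none} staged={c.txt}
After op 4 (git commit): modified={none} staged={none}
After op 5 (modify c.txt): modified={c.txt} staged={none}
After op 6 (git add c.txt): modified={none} staged={c.txt}
After op 7 (git add b.txt): modified={none} staged={c.txt}
After op 8 (git reset c.txt): modified={c.txt} staged={none}
After op 9 (git add c.txt): modified={none} staged={c.txt}
After op 10 (git commit): modified={none} staged={none}
After op 11 (modify a.txt): modified={a.txt} staged={none}
After op 12 (modify b.txt): modified={a.txt, b.txt} staged={none}
After op 13 (git add a.txt): modified={b.txt} staged={a.txt}
After op 14 (git reset a.txt): modified={a.txt, b.txt} staged={none}
After op 15 (git reset a.txt): modified={a.txt, b.txt} staged={none}
After op 16 (git add a.txt): modified={b.txt} staged={a.txt}
After op 17 (git reset a.txt): modified={a.txt, b.txt} staged={none}
After op 18 (git add b.txt): modified={a.txt} staged={b.txt}
After op 19 (modify b.txt): modified={a.txt, b.txt} staged={b.txt}
After op 20 (modify c.txt): modified={a.txt, b.txt, c.txt} staged={b.txt}
After op 21 (git add c.txt): modified={a.txt, b.txt} staged={b.txt, c.txt}
After op 22 (git commit): modified={a.txt, b.txt} staged={none}
After op 23 (modify c.txt): modified={a.txt, b.txt, c.txt} staged={none}
After op 24 (git add b.txt): modified={a.txt, c.txt} staged={b.txt}
After op 25 (modify b.txt): modified={a.txt, b.txt, c.txt} staged={b.txt}
After op 26 (git add a.txt): modified={b.txt, c.txt} staged={a.txt, b.txt}
After op 27 (git reset a.txt): modified={a.txt, b.txt, c.txt} staged={b.txt}
After op 28 (modify b.txt): modified={a.txt, b.txt, c.txt} staged={b.txt}
After op 29 (git reset b.txt): modified={a.txt, b.txt, c.txt} staged={none}
Final staged set: {none} -> count=0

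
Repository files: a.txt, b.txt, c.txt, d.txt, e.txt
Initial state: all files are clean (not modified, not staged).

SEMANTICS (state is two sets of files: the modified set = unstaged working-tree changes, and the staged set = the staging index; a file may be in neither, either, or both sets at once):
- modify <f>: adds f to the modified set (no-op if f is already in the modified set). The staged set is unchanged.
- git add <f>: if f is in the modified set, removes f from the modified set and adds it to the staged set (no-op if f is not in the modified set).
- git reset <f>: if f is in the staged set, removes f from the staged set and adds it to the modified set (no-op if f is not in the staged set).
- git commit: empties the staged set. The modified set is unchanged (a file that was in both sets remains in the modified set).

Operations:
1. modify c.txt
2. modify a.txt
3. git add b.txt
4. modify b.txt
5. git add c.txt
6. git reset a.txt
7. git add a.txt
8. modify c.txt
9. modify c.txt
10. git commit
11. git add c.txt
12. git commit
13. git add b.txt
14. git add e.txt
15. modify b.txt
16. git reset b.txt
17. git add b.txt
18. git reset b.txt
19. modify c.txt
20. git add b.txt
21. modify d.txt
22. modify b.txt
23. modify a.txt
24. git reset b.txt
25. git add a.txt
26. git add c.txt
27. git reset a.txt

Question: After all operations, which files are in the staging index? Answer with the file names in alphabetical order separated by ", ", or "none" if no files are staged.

After op 1 (modify c.txt): modified={c.txt} staged={none}
After op 2 (modify a.txt): modified={a.txt, c.txt} staged={none}
After op 3 (git add b.txt): modified={a.txt, c.txt} staged={none}
After op 4 (modify b.txt): modified={a.txt, b.txt, c.txt} staged={none}
After op 5 (git add c.txt): modified={a.txt, b.txt} staged={c.txt}
After op 6 (git reset a.txt): modified={a.txt, b.txt} staged={c.txt}
After op 7 (git add a.txt): modified={b.txt} staged={a.txt, c.txt}
After op 8 (modify c.txt): modified={b.txt, c.txt} staged={a.txt, c.txt}
After op 9 (modify c.txt): modified={b.txt, c.txt} staged={a.txt, c.txt}
After op 10 (git commit): modified={b.txt, c.txt} staged={none}
After op 11 (git add c.txt): modified={b.txt} staged={c.txt}
After op 12 (git commit): modified={b.txt} staged={none}
After op 13 (git add b.txt): modified={none} staged={b.txt}
After op 14 (git add e.txt): modified={none} staged={b.txt}
After op 15 (modify b.txt): modified={b.txt} staged={b.txt}
After op 16 (git reset b.txt): modified={b.txt} staged={none}
After op 17 (git add b.txt): modified={none} staged={b.txt}
After op 18 (git reset b.txt): modified={b.txt} staged={none}
After op 19 (modify c.txt): modified={b.txt, c.txt} staged={none}
After op 20 (git add b.txt): modified={c.txt} staged={b.txt}
After op 21 (modify d.txt): modified={c.txt, d.txt} staged={b.txt}
After op 22 (modify b.txt): modified={b.txt, c.txt, d.txt} staged={b.txt}
After op 23 (modify a.txt): modified={a.txt, b.txt, c.txt, d.txt} staged={b.txt}
After op 24 (git reset b.txt): modified={a.txt, b.txt, c.txt, d.txt} staged={none}
After op 25 (git add a.txt): modified={b.txt, c.txt, d.txt} staged={a.txt}
After op 26 (git add c.txt): modified={b.txt, d.txt} staged={a.txt, c.txt}
After op 27 (git reset a.txt): modified={a.txt, b.txt, d.txt} staged={c.txt}

Answer: c.txt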